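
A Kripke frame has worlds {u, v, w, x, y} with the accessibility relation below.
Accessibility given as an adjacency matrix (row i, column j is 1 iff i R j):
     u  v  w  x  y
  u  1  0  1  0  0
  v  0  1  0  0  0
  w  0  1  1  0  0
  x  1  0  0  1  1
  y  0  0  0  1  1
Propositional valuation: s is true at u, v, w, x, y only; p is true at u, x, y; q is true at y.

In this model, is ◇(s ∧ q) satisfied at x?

Yes

Recall that ◇ψ holds at a world iff ψ holds at some accessible world.
At x: ◇(s ∧ q) requires s ∧ q at some successor in {u, x, y}.
  s ∧ q holds at y, so ◇(s ∧ q) is true at x.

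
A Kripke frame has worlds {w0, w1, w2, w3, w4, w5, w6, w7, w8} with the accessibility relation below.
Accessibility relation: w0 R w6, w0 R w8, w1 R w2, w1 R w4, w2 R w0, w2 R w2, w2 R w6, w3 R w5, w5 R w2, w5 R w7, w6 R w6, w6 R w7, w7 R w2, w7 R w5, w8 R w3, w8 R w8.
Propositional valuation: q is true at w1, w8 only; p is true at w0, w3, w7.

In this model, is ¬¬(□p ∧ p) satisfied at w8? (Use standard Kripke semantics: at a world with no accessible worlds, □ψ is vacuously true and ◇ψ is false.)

At w8: ¬(□p ∧ p) is true, so ¬¬(□p ∧ p) is false.
  At w8: □p ∧ p is false, so ¬(□p ∧ p) is true.
    At w8: □p is false, p is false, so □p ∧ p is false.
      At w8: □p requires p at every successor {w3, w8}.
        p fails at w8, so □p is false at w8.

No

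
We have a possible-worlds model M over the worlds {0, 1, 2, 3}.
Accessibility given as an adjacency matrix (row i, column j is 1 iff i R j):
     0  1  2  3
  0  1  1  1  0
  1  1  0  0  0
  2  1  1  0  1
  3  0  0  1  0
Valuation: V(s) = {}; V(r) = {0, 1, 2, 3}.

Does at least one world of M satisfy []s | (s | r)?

Yes

Let φ = []s | (s | r). Evaluate φ at each world:
  0 (successors {0, 1, 2}): φ is true.
  1 (successors {0}): φ is true.
  2 (successors {0, 1, 3}): φ is true.
  3 (successors {2}): φ is true.
Detail at 0 (witness):
  At 0: []s is false, s | r is true, so []s | (s | r) is true.
    At 0: []s requires s at every successor {0, 1, 2}.
      s fails at 0, so []s is false at 0.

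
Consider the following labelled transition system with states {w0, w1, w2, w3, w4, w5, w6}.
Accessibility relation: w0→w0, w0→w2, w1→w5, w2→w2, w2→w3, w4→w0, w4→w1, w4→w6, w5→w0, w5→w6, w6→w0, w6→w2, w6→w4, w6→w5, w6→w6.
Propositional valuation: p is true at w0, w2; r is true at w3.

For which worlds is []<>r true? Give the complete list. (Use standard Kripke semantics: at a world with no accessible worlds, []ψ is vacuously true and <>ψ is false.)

w3

Recall that []ψ holds at a world iff ψ holds at every accessible world, and <>ψ holds iff ψ holds at some accessible world.
Let φ = []<>r. Evaluate φ at each world:
  w0 (successors {w0, w2}): φ is false.
  w1 (successors {w5}): φ is false.
  w2 (successors {w2, w3}): φ is false.
  w3 (successors ∅): φ is true.
  w4 (successors {w0, w1, w6}): φ is false.
  w5 (successors {w0, w6}): φ is false.
  w6 (successors {w0, w2, w4, w5, w6}): φ is false.
For instance, at w4:
  At w4: []<>r requires <>r at every successor {w0, w1, w6}.
    <>r fails at w0, so []<>r is false at w4.
      At w0: <>r requires r at some successor in {w0, w2}.
        At w0: r is false.
        At w2: r is false.
      So <>r is false at w0.
Satisfying worlds: {w3}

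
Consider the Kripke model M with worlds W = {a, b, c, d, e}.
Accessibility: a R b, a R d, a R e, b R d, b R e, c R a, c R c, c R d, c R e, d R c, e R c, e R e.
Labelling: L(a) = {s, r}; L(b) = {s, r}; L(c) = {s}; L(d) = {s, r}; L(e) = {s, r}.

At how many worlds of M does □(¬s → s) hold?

Recall that □ψ holds at a world iff ψ holds at every accessible world, and ◇ψ holds iff ψ holds at some accessible world.
Let φ = □(¬s → s). Evaluate φ at each world:
  a (successors {b, d, e}): φ is true.
  b (successors {d, e}): φ is true.
  c (successors {a, c, d, e}): φ is true.
  d (successors {c}): φ is true.
  e (successors {c, e}): φ is true.
For instance, at d:
  At d: □(¬s → s) requires ¬s → s at every successor {c}.
    At c: ¬s → s is true.
  So □(¬s → s) is true at d.
Satisfying worlds: {a, b, c, d, e}

5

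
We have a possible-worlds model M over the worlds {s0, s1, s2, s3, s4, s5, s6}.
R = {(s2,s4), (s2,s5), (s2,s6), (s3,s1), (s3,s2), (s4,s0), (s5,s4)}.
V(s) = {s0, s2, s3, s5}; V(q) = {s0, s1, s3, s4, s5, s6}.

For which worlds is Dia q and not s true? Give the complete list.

s4

Let φ = Dia q and not s. Evaluate φ at each world:
  s0 (successors ∅): φ is false.
  s1 (successors ∅): φ is false.
  s2 (successors {s4, s5, s6}): φ is false.
  s3 (successors {s1, s2}): φ is false.
  s4 (successors {s0}): φ is true.
  s5 (successors {s4}): φ is false.
  s6 (successors ∅): φ is false.
For instance, at s2:
  At s2: Dia q is true, not s is false, so Dia q and not s is false.
    At s2: Dia q requires q at some successor in {s4, s5, s6}.
      q holds at s4, so Dia q is true at s2.
Satisfying worlds: {s4}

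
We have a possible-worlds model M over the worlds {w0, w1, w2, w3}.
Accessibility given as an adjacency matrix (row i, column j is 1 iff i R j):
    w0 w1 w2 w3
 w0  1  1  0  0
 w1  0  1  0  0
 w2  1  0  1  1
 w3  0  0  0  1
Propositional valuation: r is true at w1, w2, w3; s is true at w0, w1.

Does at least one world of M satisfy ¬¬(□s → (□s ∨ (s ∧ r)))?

Yes

Recall that □ψ holds at a world iff ψ holds at every accessible world, and ◇ψ holds iff ψ holds at some accessible world.
Let φ = ¬¬(□s → (□s ∨ (s ∧ r))). Evaluate φ at each world:
  w0 (successors {w0, w1}): φ is true.
  w1 (successors {w1}): φ is true.
  w2 (successors {w0, w2, w3}): φ is true.
  w3 (successors {w3}): φ is true.
Detail at w0 (witness):
  At w0: ¬(□s → (□s ∨ (s ∧ r))) is false, so ¬¬(□s → (□s ∨ (s ∧ r))) is true.
    At w0: □s → (□s ∨ (s ∧ r)) is true, so ¬(□s → (□s ∨ (s ∧ r))) is false.
      At w0: □s is true, □s ∨ (s ∧ r) is true, so □s → (□s ∨ (s ∧ r)) is true.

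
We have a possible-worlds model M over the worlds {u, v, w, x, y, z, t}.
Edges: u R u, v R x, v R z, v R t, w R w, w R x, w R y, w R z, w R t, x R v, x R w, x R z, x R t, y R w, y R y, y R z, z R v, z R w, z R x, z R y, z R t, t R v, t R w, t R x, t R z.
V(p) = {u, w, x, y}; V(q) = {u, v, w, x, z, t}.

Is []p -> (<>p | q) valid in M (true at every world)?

Let φ = []p -> (<>p | q). Evaluate φ at each world:
  u (successors {u}): φ is true.
  v (successors {x, z, t}): φ is true.
  w (successors {w, x, y, z, t}): φ is true.
  x (successors {v, w, z, t}): φ is true.
  y (successors {w, y, z}): φ is true.
  z (successors {v, w, x, y, t}): φ is true.
  t (successors {v, w, x, z}): φ is true.
For instance, at y:
  At y: []p is false, <>p | q is true, so []p -> (<>p | q) is true.
    At y: []p requires p at every successor {w, y, z}.
      p fails at z, so []p is false at y.
    At y: <>p is true, q is false, so <>p | q is true.
      At y: <>p requires p at some successor in {w, y, z}.
        p holds at w, so <>p is true at y.

Yes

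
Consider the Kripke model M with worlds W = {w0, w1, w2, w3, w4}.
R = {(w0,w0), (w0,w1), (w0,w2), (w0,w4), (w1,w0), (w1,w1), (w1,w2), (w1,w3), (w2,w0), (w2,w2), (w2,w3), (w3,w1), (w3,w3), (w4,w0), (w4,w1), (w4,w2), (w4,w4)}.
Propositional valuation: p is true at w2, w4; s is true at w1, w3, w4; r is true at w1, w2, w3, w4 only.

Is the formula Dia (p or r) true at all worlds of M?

Let φ = Dia (p or r). Evaluate φ at each world:
  w0 (successors {w0, w1, w2, w4}): φ is true.
  w1 (successors {w0, w1, w2, w3}): φ is true.
  w2 (successors {w0, w2, w3}): φ is true.
  w3 (successors {w1, w3}): φ is true.
  w4 (successors {w0, w1, w2, w4}): φ is true.
For instance, at w4:
  At w4: Dia (p or r) requires p or r at some successor in {w0, w1, w2, w4}.
    p or r holds at w1, so Dia (p or r) is true at w4.

Yes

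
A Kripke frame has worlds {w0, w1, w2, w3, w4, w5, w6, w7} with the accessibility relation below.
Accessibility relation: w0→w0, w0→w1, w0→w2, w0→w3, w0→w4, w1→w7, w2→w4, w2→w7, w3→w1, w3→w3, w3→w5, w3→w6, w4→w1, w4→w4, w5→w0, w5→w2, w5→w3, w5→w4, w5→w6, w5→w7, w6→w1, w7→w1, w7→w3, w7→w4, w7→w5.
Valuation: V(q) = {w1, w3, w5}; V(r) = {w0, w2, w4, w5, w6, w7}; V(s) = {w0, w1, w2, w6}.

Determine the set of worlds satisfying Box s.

Recall that Box ψ holds at a world iff ψ holds at every accessible world, and Dia ψ holds iff ψ holds at some accessible world.
Let φ = Box s. Evaluate φ at each world:
  w0 (successors {w0, w1, w2, w3, w4}): φ is false.
  w1 (successors {w7}): φ is false.
  w2 (successors {w4, w7}): φ is false.
  w3 (successors {w1, w3, w5, w6}): φ is false.
  w4 (successors {w1, w4}): φ is false.
  w5 (successors {w0, w2, w3, w4, w6, w7}): φ is false.
  w6 (successors {w1}): φ is true.
  w7 (successors {w1, w3, w4, w5}): φ is false.
For instance, at w6:
  At w6: Box s requires s at every successor {w1}.
    At w1: s is true.
  So Box s is true at w6.
Satisfying worlds: {w6}

w6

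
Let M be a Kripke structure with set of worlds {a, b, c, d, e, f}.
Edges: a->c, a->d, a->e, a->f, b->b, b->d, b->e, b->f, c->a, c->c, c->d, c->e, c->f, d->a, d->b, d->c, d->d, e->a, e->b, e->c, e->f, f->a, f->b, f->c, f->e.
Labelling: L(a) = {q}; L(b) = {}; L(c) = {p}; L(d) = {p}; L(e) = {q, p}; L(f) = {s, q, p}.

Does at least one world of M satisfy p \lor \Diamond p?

Recall that \Diamond ψ holds at a world iff ψ holds at some accessible world.
Let φ = p \lor \Diamond p. Evaluate φ at each world:
  a (successors {c, d, e, f}): φ is true.
  b (successors {b, d, e, f}): φ is true.
  c (successors {a, c, d, e, f}): φ is true.
  d (successors {a, b, c, d}): φ is true.
  e (successors {a, b, c, f}): φ is true.
  f (successors {a, b, c, e}): φ is true.
Detail at a (witness):
  At a: p is false, \Diamond p is true, so p \lor \Diamond p is true.
    At a: \Diamond p requires p at some successor in {c, d, e, f}.
      p holds at c, so \Diamond p is true at a.

Yes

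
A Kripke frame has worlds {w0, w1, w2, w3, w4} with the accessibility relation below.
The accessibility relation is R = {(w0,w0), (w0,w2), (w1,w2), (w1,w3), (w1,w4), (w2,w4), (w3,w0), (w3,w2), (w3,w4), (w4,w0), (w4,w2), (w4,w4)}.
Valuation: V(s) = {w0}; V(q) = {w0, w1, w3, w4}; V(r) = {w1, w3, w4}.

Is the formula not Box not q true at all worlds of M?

Yes

Let φ = not Box not q. Evaluate φ at each world:
  w0 (successors {w0, w2}): φ is true.
  w1 (successors {w2, w3, w4}): φ is true.
  w2 (successors {w4}): φ is true.
  w3 (successors {w0, w2, w4}): φ is true.
  w4 (successors {w0, w2, w4}): φ is true.
For instance, at w3:
  At w3: Box not q is false, so not Box not q is true.
    At w3: Box not q requires not q at every successor {w0, w2, w4}.
      not q fails at w0, so Box not q is false at w3.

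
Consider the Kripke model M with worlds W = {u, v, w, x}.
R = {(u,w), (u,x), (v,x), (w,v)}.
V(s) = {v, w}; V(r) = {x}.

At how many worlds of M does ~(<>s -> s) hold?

Recall that <>ψ holds at a world iff ψ holds at some accessible world.
Let φ = ~(<>s -> s). Evaluate φ at each world:
  u (successors {w, x}): φ is true.
  v (successors {x}): φ is false.
  w (successors {v}): φ is false.
  x (successors ∅): φ is false.
For instance, at v:
  At v: <>s -> s is true, so ~(<>s -> s) is false.
    At v: <>s is false, s is true, so <>s -> s is true.
      At v: <>s requires s at some successor in {x}.
        At x: s is false.
      So <>s is false at v.
Satisfying worlds: {u}

1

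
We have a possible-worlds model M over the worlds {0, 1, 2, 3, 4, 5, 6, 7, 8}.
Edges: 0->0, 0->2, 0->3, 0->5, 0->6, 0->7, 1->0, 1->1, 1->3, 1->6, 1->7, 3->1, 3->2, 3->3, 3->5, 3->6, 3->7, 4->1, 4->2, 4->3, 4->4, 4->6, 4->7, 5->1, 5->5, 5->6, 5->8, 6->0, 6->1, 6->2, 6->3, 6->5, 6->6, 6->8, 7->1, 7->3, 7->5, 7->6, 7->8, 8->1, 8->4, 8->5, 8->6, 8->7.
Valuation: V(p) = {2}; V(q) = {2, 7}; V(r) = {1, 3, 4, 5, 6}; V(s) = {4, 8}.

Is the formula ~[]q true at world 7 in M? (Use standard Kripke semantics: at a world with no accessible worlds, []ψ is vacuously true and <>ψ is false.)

Yes

At 7: []q is false, so ~[]q is true.
  At 7: []q requires q at every successor {1, 3, 5, 6, 8}.
    q fails at 1, so []q is false at 7.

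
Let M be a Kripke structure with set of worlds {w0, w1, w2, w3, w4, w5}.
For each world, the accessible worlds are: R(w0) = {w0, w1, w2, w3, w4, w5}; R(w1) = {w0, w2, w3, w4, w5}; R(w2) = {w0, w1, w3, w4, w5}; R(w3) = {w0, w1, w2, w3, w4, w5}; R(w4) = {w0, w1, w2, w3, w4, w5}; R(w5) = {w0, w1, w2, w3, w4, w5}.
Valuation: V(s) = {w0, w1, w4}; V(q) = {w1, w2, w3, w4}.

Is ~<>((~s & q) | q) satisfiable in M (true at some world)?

Let φ = ~<>((~s & q) | q). Evaluate φ at each world:
  w0 (successors {w0, w1, w2, w3, w4, w5}): φ is false.
  w1 (successors {w0, w2, w3, w4, w5}): φ is false.
  w2 (successors {w0, w1, w3, w4, w5}): φ is false.
  w3 (successors {w0, w1, w2, w3, w4, w5}): φ is false.
  w4 (successors {w0, w1, w2, w3, w4, w5}): φ is false.
  w5 (successors {w0, w1, w2, w3, w4, w5}): φ is false.
For instance, at w4:
  At w4: <>((~s & q) | q) is true, so ~<>((~s & q) | q) is false.
    At w4: <>((~s & q) | q) requires (~s & q) | q at some successor in {w0, w1, w2, w3, w4, w5}.
      (~s & q) | q holds at w1, so <>((~s & q) | q) is true at w4.

No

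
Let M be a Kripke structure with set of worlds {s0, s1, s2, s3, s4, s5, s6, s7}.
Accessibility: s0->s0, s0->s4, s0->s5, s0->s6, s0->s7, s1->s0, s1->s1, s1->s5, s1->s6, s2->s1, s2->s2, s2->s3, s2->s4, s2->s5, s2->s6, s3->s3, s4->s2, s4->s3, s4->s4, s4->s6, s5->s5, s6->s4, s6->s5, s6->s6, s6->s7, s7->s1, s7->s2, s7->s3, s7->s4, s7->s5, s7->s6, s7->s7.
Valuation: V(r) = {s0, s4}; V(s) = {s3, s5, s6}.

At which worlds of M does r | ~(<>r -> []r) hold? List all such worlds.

s0, s1, s2, s4, s6, s7

Recall that []ψ holds at a world iff ψ holds at every accessible world, and <>ψ holds iff ψ holds at some accessible world.
Let φ = r | ~(<>r -> []r). Evaluate φ at each world:
  s0 (successors {s0, s4, s5, s6, s7}): φ is true.
  s1 (successors {s0, s1, s5, s6}): φ is true.
  s2 (successors {s1, s2, s3, s4, s5, s6}): φ is true.
  s3 (successors {s3}): φ is false.
  s4 (successors {s2, s3, s4, s6}): φ is true.
  s5 (successors {s5}): φ is false.
  s6 (successors {s4, s5, s6, s7}): φ is true.
  s7 (successors {s1, s2, s3, s4, s5, s6, s7}): φ is true.
For instance, at s1:
  At s1: r is false, ~(<>r -> []r) is true, so r | ~(<>r -> []r) is true.
    At s1: <>r -> []r is false, so ~(<>r -> []r) is true.
      At s1: <>r is true, []r is false, so <>r -> []r is false.
Satisfying worlds: {s0, s1, s2, s4, s6, s7}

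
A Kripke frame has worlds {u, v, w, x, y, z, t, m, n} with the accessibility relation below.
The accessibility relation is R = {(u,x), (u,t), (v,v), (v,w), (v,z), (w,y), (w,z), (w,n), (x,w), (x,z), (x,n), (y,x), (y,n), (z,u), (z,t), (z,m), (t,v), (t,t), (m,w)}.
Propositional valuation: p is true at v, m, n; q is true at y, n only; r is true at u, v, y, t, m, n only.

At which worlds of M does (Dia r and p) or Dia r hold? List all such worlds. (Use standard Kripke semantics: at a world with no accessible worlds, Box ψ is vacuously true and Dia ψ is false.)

Let φ = (Dia r and p) or Dia r. Evaluate φ at each world:
  u (successors {x, t}): φ is true.
  v (successors {v, w, z}): φ is true.
  w (successors {y, z, n}): φ is true.
  x (successors {w, z, n}): φ is true.
  y (successors {x, n}): φ is true.
  z (successors {u, t, m}): φ is true.
  t (successors {v, t}): φ is true.
  m (successors {w}): φ is false.
  n (successors ∅): φ is false.
For instance, at x:
  At x: Dia r and p is false, Dia r is true, so (Dia r and p) or Dia r is true.
    At x: Dia r is true, p is false, so Dia r and p is false.
      At x: Dia r requires r at some successor in {w, z, n}.
        r holds at n, so Dia r is true at x.
    At x: Dia r requires r at some successor in {w, z, n}.
      r holds at n, so Dia r is true at x.
Satisfying worlds: {u, v, w, x, y, z, t}

u, v, w, x, y, z, t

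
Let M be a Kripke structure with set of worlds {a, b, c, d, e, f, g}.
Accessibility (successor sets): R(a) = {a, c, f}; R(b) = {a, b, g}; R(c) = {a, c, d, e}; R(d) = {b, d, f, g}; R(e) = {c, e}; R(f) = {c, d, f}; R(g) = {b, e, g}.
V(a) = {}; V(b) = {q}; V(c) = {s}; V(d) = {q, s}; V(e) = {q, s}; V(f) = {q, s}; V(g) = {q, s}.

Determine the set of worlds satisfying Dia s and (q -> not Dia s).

Let φ = Dia s and (q -> not Dia s). Evaluate φ at each world:
  a (successors {a, c, f}): φ is true.
  b (successors {a, b, g}): φ is false.
  c (successors {a, c, d, e}): φ is true.
  d (successors {b, d, f, g}): φ is false.
  e (successors {c, e}): φ is false.
  f (successors {c, d, f}): φ is false.
  g (successors {b, e, g}): φ is false.
For instance, at d:
  At d: Dia s is true, q -> not Dia s is false, so Dia s and (q -> not Dia s) is false.
    At d: Dia s requires s at some successor in {b, d, f, g}.
      s holds at d, so Dia s is true at d.
    At d: q is true, not Dia s is false, so q -> not Dia s is false.
      At d: Dia s is true, so not Dia s is false.
Satisfying worlds: {a, c}

a, c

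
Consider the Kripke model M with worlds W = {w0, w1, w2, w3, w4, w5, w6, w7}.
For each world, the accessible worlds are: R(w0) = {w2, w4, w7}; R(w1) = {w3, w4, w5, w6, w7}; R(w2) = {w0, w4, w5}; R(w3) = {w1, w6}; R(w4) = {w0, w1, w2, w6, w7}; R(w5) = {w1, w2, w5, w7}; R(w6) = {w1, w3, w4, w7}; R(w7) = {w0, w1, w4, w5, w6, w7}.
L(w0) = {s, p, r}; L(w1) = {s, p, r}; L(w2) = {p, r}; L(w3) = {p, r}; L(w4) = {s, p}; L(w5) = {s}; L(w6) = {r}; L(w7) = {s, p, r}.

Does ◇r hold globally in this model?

Let φ = ◇r. Evaluate φ at each world:
  w0 (successors {w2, w4, w7}): φ is true.
  w1 (successors {w3, w4, w5, w6, w7}): φ is true.
  w2 (successors {w0, w4, w5}): φ is true.
  w3 (successors {w1, w6}): φ is true.
  w4 (successors {w0, w1, w2, w6, w7}): φ is true.
  w5 (successors {w1, w2, w5, w7}): φ is true.
  w6 (successors {w1, w3, w4, w7}): φ is true.
  w7 (successors {w0, w1, w4, w5, w6, w7}): φ is true.
For instance, at w4:
  At w4: ◇r requires r at some successor in {w0, w1, w2, w6, w7}.
    r holds at w0, so ◇r is true at w4.

Yes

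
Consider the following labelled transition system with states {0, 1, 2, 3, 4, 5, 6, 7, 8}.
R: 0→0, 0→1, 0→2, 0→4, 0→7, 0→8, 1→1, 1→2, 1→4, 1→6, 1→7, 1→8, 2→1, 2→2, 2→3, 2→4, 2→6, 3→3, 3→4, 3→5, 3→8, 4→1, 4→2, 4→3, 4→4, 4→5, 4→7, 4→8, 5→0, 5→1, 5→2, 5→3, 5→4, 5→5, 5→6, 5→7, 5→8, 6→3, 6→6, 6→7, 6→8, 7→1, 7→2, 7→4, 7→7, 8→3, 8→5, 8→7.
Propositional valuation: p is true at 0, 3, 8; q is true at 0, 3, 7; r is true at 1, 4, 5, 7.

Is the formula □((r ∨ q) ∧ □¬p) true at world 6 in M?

No

At 6: □((r ∨ q) ∧ □¬p) requires (r ∨ q) ∧ □¬p at every successor {3, 6, 7, 8}.
  (r ∨ q) ∧ □¬p fails at 3, so □((r ∨ q) ∧ □¬p) is false at 6.
    At 3: r ∨ q is true, □¬p is false, so (r ∨ q) ∧ □¬p is false.
      At 3: □¬p requires ¬p at every successor {3, 4, 5, 8}.
        ¬p fails at 3, so □¬p is false at 3.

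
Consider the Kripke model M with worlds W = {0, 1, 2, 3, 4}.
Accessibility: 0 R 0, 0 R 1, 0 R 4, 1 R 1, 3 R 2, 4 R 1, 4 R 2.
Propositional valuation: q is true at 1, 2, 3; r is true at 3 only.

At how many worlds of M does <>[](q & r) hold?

2

Let φ = <>[](q & r). Evaluate φ at each world:
  0 (successors {0, 1, 4}): φ is false.
  1 (successors {1}): φ is false.
  2 (successors ∅): φ is false.
  3 (successors {2}): φ is true.
  4 (successors {1, 2}): φ is true.
For instance, at 3:
  At 3: <>[](q & r) requires [](q & r) at some successor in {2}.
    [](q & r) holds at 2, so <>[](q & r) is true at 3.
      At 2: no accessible worlds, so [](q & r) holds vacuously.
Satisfying worlds: {3, 4}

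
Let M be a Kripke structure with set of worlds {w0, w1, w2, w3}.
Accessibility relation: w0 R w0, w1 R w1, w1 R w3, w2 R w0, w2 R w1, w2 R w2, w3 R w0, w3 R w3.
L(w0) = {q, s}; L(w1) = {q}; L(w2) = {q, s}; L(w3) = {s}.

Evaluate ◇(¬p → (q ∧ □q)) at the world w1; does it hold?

At w1: ◇(¬p → (q ∧ □q)) requires ¬p → (q ∧ □q) at some successor in {w1, w3}.
  At w1: ¬p → (q ∧ □q) is false.
  At w3: ¬p → (q ∧ □q) is false.
So ◇(¬p → (q ∧ □q)) is false at w1.

No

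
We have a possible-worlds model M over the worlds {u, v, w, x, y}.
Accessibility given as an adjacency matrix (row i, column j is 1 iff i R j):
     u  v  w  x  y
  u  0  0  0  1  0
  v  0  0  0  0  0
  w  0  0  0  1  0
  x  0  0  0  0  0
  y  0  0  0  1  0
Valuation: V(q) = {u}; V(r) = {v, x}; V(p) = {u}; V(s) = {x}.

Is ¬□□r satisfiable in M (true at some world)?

Let φ = ¬□□r. Evaluate φ at each world:
  u (successors {x}): φ is false.
  v (successors ∅): φ is false.
  w (successors {x}): φ is false.
  x (successors ∅): φ is false.
  y (successors {x}): φ is false.
For instance, at u:
  At u: □□r is true, so ¬□□r is false.
    At u: □□r requires □r at every successor {x}.
      At x: □r is true.
    So □□r is true at u.

No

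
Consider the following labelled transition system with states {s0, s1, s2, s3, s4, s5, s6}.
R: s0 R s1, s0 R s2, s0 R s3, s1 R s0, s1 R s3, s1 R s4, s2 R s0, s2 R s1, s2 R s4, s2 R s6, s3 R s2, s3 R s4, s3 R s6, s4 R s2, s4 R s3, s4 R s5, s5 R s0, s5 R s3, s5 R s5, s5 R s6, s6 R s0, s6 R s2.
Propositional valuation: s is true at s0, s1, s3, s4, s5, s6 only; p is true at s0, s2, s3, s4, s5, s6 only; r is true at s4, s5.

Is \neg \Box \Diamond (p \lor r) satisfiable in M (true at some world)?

Recall that \Box ψ holds at a world iff ψ holds at every accessible world, and \Diamond ψ holds iff ψ holds at some accessible world.
Let φ = \neg \Box \Diamond (p \lor r). Evaluate φ at each world:
  s0 (successors {s1, s2, s3}): φ is false.
  s1 (successors {s0, s3, s4}): φ is false.
  s2 (successors {s0, s1, s4, s6}): φ is false.
  s3 (successors {s2, s4, s6}): φ is false.
  s4 (successors {s2, s3, s5}): φ is false.
  s5 (successors {s0, s3, s5, s6}): φ is false.
  s6 (successors {s0, s2}): φ is false.
For instance, at s6:
  At s6: \Box \Diamond (p \lor r) is true, so \neg \Box \Diamond (p \lor r) is false.
    At s6: \Box \Diamond (p \lor r) requires \Diamond (p \lor r) at every successor {s0, s2}.
      At s0: \Diamond (p \lor r) is true.
      At s2: \Diamond (p \lor r) is true.
    So \Box \Diamond (p \lor r) is true at s6.

No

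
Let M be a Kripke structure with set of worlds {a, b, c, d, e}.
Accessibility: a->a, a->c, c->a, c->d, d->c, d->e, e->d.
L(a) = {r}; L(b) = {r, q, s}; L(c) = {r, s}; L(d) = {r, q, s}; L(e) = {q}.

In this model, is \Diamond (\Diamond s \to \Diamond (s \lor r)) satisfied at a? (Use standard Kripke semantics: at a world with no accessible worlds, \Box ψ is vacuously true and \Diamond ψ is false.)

Yes

Recall that \Diamond ψ holds at a world iff ψ holds at some accessible world.
At a: \Diamond (\Diamond s \to \Diamond (s \lor r)) requires \Diamond s \to \Diamond (s \lor r) at some successor in {a, c}.
  \Diamond s \to \Diamond (s \lor r) holds at a, so \Diamond (\Diamond s \to \Diamond (s \lor r)) is true at a.
    At a: \Diamond s is true, \Diamond (s \lor r) is true, so \Diamond s \to \Diamond (s \lor r) is true.
      At a: \Diamond s requires s at some successor in {a, c}.
        s holds at c, so \Diamond s is true at a.
      At a: \Diamond (s \lor r) requires s \lor r at some successor in {a, c}.
        s \lor r holds at a, so \Diamond (s \lor r) is true at a.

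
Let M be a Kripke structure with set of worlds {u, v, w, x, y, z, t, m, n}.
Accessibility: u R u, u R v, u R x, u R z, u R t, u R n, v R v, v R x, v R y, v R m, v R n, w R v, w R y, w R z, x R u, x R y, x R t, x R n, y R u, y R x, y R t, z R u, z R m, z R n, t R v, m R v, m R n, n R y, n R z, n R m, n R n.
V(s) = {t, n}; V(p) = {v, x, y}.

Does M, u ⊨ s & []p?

No

At u: s is false, []p is false, so s & []p is false.
  At u: []p requires p at every successor {u, v, x, z, t, n}.
    p fails at u, so []p is false at u.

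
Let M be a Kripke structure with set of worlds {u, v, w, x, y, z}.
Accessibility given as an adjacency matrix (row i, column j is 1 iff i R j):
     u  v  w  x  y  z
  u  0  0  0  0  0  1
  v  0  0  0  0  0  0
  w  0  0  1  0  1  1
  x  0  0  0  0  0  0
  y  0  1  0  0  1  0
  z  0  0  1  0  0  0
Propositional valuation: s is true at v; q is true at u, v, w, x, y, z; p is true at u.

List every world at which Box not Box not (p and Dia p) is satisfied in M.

Recall that Box ψ holds at a world iff ψ holds at every accessible world, and Dia ψ holds iff ψ holds at some accessible world.
Let φ = Box not Box not (p and Dia p). Evaluate φ at each world:
  u (successors {z}): φ is false.
  v (successors ∅): φ is true.
  w (successors {w, y, z}): φ is false.
  x (successors ∅): φ is true.
  y (successors {v, y}): φ is false.
  z (successors {w}): φ is false.
For instance, at z:
  At z: Box not Box not (p and Dia p) requires not Box not (p and Dia p) at every successor {w}.
    not Box not (p and Dia p) fails at w, so Box not Box not (p and Dia p) is false at z.
      At w: Box not (p and Dia p) is true, so not Box not (p and Dia p) is false.
Satisfying worlds: {v, x}

v, x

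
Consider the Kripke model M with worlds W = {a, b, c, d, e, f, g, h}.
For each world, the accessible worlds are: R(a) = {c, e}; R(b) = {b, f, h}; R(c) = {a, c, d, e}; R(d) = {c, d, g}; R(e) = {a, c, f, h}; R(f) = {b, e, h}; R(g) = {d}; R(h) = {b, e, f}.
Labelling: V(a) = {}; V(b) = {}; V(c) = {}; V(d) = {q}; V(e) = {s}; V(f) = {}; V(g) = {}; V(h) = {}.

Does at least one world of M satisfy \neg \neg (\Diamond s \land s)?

No

Recall that \Diamond ψ holds at a world iff ψ holds at some accessible world.
Let φ = \neg \neg (\Diamond s \land s). Evaluate φ at each world:
  a (successors {c, e}): φ is false.
  b (successors {b, f, h}): φ is false.
  c (successors {a, c, d, e}): φ is false.
  d (successors {c, d, g}): φ is false.
  e (successors {a, c, f, h}): φ is false.
  f (successors {b, e, h}): φ is false.
  g (successors {d}): φ is false.
  h (successors {b, e, f}): φ is false.
For instance, at b:
  At b: \neg (\Diamond s \land s) is true, so \neg \neg (\Diamond s \land s) is false.
    At b: \Diamond s \land s is false, so \neg (\Diamond s \land s) is true.
      At b: \Diamond s is false, s is false, so \Diamond s \land s is false.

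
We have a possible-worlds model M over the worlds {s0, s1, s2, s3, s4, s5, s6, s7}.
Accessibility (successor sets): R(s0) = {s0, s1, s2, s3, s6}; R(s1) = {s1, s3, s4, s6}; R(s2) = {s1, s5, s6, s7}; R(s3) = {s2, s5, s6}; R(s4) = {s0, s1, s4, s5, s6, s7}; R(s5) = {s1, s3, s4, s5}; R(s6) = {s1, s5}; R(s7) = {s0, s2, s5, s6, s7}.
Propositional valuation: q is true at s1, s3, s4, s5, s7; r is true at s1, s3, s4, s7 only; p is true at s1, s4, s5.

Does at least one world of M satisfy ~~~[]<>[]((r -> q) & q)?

No

Let φ = ~~~[]<>[]((r -> q) & q). Evaluate φ at each world:
  s0 (successors {s0, s1, s2, s3, s6}): φ is false.
  s1 (successors {s1, s3, s4, s6}): φ is false.
  s2 (successors {s1, s5, s6, s7}): φ is false.
  s3 (successors {s2, s5, s6}): φ is false.
  s4 (successors {s0, s1, s4, s5, s6, s7}): φ is false.
  s5 (successors {s1, s3, s4, s5}): φ is false.
  s6 (successors {s1, s5}): φ is false.
  s7 (successors {s0, s2, s5, s6, s7}): φ is false.
For instance, at s4:
  At s4: ~~[]<>[]((r -> q) & q) is true, so ~~~[]<>[]((r -> q) & q) is false.
    At s4: ~[]<>[]((r -> q) & q) is false, so ~~[]<>[]((r -> q) & q) is true.
      At s4: []<>[]((r -> q) & q) is true, so ~[]<>[]((r -> q) & q) is false.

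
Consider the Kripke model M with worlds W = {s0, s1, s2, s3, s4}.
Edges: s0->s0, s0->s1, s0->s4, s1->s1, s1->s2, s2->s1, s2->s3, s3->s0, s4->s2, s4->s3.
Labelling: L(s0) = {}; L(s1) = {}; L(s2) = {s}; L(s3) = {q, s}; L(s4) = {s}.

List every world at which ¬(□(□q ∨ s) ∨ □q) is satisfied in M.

Let φ = ¬(□(□q ∨ s) ∨ □q). Evaluate φ at each world:
  s0 (successors {s0, s1, s4}): φ is true.
  s1 (successors {s1, s2}): φ is true.
  s2 (successors {s1, s3}): φ is true.
  s3 (successors {s0}): φ is true.
  s4 (successors {s2, s3}): φ is false.
For instance, at s1:
  At s1: □(□q ∨ s) ∨ □q is false, so ¬(□(□q ∨ s) ∨ □q) is true.
    At s1: □(□q ∨ s) is false, □q is false, so □(□q ∨ s) ∨ □q is false.
      At s1: □(□q ∨ s) requires □q ∨ s at every successor {s1, s2}.
        □q ∨ s fails at s1, so □(□q ∨ s) is false at s1.
      At s1: □q requires q at every successor {s1, s2}.
        q fails at s1, so □q is false at s1.
Satisfying worlds: {s0, s1, s2, s3}

s0, s1, s2, s3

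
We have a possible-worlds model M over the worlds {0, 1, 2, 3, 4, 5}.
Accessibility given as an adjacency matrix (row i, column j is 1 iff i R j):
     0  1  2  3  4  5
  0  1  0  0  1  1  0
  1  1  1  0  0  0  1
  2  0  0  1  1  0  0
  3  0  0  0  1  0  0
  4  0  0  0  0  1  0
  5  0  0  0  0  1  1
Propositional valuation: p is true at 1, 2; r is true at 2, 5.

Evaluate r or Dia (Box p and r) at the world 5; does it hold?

Yes

At 5: r is true, Dia (Box p and r) is false, so r or Dia (Box p and r) is true.
  At 5: Dia (Box p and r) requires Box p and r at some successor in {4, 5}.
    At 4: Box p and r is false.
    At 5: Box p and r is false.
  So Dia (Box p and r) is false at 5.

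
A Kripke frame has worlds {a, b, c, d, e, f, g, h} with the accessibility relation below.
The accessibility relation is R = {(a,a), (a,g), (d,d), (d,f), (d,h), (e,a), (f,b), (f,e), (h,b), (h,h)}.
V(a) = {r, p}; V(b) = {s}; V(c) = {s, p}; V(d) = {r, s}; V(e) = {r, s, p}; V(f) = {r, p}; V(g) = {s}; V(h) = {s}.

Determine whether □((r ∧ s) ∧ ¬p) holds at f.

No

Recall that □ψ holds at a world iff ψ holds at every accessible world, and ◇ψ holds iff ψ holds at some accessible world.
At f: □((r ∧ s) ∧ ¬p) requires (r ∧ s) ∧ ¬p at every successor {b, e}.
  (r ∧ s) ∧ ¬p fails at b, so □((r ∧ s) ∧ ¬p) is false at f.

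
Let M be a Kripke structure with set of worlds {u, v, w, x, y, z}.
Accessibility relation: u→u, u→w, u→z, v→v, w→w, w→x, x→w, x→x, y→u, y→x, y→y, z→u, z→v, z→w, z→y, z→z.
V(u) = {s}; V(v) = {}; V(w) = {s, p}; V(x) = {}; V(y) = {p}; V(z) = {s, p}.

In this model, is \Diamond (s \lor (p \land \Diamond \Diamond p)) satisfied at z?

Yes

At z: \Diamond (s \lor (p \land \Diamond \Diamond p)) requires s \lor (p \land \Diamond \Diamond p) at some successor in {u, v, w, y, z}.
  s \lor (p \land \Diamond \Diamond p) holds at u, so \Diamond (s \lor (p \land \Diamond \Diamond p)) is true at z.
    At u: s is true, p \land \Diamond \Diamond p is false, so s \lor (p \land \Diamond \Diamond p) is true.
      At u: p is false, \Diamond \Diamond p is true, so p \land \Diamond \Diamond p is false.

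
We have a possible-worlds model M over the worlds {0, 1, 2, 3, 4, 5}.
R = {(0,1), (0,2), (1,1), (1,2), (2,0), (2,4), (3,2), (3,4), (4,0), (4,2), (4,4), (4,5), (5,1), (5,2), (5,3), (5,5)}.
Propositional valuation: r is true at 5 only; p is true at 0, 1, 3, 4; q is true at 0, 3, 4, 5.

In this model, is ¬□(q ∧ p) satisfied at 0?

Recall that □ψ holds at a world iff ψ holds at every accessible world, and ◇ψ holds iff ψ holds at some accessible world.
At 0: □(q ∧ p) is false, so ¬□(q ∧ p) is true.
  At 0: □(q ∧ p) requires q ∧ p at every successor {1, 2}.
    q ∧ p fails at 1, so □(q ∧ p) is false at 0.

Yes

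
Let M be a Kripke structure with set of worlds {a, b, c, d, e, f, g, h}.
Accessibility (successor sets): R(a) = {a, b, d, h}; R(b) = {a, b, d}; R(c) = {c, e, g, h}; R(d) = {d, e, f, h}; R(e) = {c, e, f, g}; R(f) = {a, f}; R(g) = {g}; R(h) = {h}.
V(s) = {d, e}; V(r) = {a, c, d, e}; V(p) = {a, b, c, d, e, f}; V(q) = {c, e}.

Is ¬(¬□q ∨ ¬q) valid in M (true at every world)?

Let φ = ¬(¬□q ∨ ¬q). Evaluate φ at each world:
  a (successors {a, b, d, h}): φ is false.
  b (successors {a, b, d}): φ is false.
  c (successors {c, e, g, h}): φ is false.
  d (successors {d, e, f, h}): φ is false.
  e (successors {c, e, f, g}): φ is false.
  f (successors {a, f}): φ is false.
  g (successors {g}): φ is false.
  h (successors {h}): φ is false.
Detail at a (counterexample):
  At a: ¬□q ∨ ¬q is true, so ¬(¬□q ∨ ¬q) is false.
    At a: ¬□q is true, ¬q is true, so ¬□q ∨ ¬q is true.
      At a: □q is false, so ¬□q is true.

No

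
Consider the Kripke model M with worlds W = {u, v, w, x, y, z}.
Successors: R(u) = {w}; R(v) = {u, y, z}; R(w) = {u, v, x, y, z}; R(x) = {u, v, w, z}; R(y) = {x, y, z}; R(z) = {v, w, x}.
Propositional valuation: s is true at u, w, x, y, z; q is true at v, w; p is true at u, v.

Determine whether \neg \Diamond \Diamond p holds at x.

Recall that \Diamond ψ holds at a world iff ψ holds at some accessible world.
At x: \Diamond \Diamond p is true, so \neg \Diamond \Diamond p is false.
  At x: \Diamond \Diamond p requires \Diamond p at some successor in {u, v, w, z}.
    \Diamond p holds at v, so \Diamond \Diamond p is true at x.
      At v: \Diamond p requires p at some successor in {u, y, z}.
        p holds at u, so \Diamond p is true at v.

No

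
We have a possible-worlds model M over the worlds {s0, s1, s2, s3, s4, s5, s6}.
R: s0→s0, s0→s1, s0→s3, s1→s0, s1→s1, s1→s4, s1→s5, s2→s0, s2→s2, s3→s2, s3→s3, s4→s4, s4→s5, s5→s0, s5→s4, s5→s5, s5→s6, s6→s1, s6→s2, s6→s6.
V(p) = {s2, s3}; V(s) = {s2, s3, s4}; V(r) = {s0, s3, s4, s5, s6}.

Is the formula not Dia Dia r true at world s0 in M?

Recall that Dia ψ holds at a world iff ψ holds at some accessible world.
At s0: Dia Dia r is true, so not Dia Dia r is false.
  At s0: Dia Dia r requires Dia r at some successor in {s0, s1, s3}.
    Dia r holds at s0, so Dia Dia r is true at s0.
      At s0: Dia r requires r at some successor in {s0, s1, s3}.
        r holds at s0, so Dia r is true at s0.

No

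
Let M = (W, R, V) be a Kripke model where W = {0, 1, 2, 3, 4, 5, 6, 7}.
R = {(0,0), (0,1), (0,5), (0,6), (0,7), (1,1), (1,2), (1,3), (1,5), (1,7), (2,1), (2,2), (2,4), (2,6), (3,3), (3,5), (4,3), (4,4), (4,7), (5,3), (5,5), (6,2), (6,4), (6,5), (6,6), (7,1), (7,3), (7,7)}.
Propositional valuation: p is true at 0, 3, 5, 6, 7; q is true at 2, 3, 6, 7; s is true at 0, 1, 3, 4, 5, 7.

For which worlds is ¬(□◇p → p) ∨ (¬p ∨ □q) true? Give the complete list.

1, 2, 4

Let φ = ¬(□◇p → p) ∨ (¬p ∨ □q). Evaluate φ at each world:
  0 (successors {0, 1, 5, 6, 7}): φ is false.
  1 (successors {1, 2, 3, 5, 7}): φ is true.
  2 (successors {1, 2, 4, 6}): φ is true.
  3 (successors {3, 5}): φ is false.
  4 (successors {3, 4, 7}): φ is true.
  5 (successors {3, 5}): φ is false.
  6 (successors {2, 4, 5, 6}): φ is false.
  7 (successors {1, 3, 7}): φ is false.
For instance, at 2:
  At 2: ¬(□◇p → p) is true, ¬p ∨ □q is true, so ¬(□◇p → p) ∨ (¬p ∨ □q) is true.
    At 2: □◇p → p is false, so ¬(□◇p → p) is true.
      At 2: □◇p is true, p is false, so □◇p → p is false.
    At 2: ¬p is true, □q is false, so ¬p ∨ □q is true.
      At 2: □q requires q at every successor {1, 2, 4, 6}.
        q fails at 1, so □q is false at 2.
Satisfying worlds: {1, 2, 4}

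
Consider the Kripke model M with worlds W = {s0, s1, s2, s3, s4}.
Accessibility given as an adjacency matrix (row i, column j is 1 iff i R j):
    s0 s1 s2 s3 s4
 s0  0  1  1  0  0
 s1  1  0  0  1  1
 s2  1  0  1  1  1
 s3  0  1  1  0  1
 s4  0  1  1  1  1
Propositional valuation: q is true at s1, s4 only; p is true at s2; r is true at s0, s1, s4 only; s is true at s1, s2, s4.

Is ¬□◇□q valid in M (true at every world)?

Let φ = ¬□◇□q. Evaluate φ at each world:
  s0 (successors {s1, s2}): φ is true.
  s1 (successors {s0, s3, s4}): φ is true.
  s2 (successors {s0, s2, s3, s4}): φ is true.
  s3 (successors {s1, s2, s4}): φ is true.
  s4 (successors {s1, s2, s3, s4}): φ is true.
For instance, at s2:
  At s2: □◇□q is false, so ¬□◇□q is true.
    At s2: □◇□q requires ◇□q at every successor {s0, s2, s3, s4}.
      ◇□q fails at s0, so □◇□q is false at s2.

Yes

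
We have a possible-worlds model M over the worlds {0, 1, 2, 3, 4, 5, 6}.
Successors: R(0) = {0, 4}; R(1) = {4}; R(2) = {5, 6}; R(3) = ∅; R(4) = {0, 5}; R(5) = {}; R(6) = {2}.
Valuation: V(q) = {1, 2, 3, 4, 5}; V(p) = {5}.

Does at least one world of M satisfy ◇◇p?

Yes

Recall that ◇ψ holds at a world iff ψ holds at some accessible world.
Let φ = ◇◇p. Evaluate φ at each world:
  0 (successors {0, 4}): φ is true.
  1 (successors {4}): φ is true.
  2 (successors {5, 6}): φ is false.
  3 (successors ∅): φ is false.
  4 (successors {0, 5}): φ is false.
  5 (successors ∅): φ is false.
  6 (successors {2}): φ is true.
Detail at 0 (witness):
  At 0: ◇◇p requires ◇p at some successor in {0, 4}.
    ◇p holds at 4, so ◇◇p is true at 0.
      At 4: ◇p requires p at some successor in {0, 5}.
        p holds at 5, so ◇p is true at 4.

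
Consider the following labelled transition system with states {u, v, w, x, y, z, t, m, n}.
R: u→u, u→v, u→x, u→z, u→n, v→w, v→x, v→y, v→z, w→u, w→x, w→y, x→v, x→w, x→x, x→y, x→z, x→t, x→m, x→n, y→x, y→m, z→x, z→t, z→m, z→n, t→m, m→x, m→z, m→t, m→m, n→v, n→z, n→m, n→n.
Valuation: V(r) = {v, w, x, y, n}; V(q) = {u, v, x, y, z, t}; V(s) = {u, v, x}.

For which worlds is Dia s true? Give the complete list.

Recall that Dia ψ holds at a world iff ψ holds at some accessible world.
Let φ = Dia s. Evaluate φ at each world:
  u (successors {u, v, x, z, n}): φ is true.
  v (successors {w, x, y, z}): φ is true.
  w (successors {u, x, y}): φ is true.
  x (successors {v, w, x, y, z, t, m, n}): φ is true.
  y (successors {x, m}): φ is true.
  z (successors {x, t, m, n}): φ is true.
  t (successors {m}): φ is false.
  m (successors {x, z, t, m}): φ is true.
  n (successors {v, z, m, n}): φ is true.
For instance, at n:
  At n: Dia s requires s at some successor in {v, z, m, n}.
    s holds at v, so Dia s is true at n.
Satisfying worlds: {u, v, w, x, y, z, m, n}

u, v, w, x, y, z, m, n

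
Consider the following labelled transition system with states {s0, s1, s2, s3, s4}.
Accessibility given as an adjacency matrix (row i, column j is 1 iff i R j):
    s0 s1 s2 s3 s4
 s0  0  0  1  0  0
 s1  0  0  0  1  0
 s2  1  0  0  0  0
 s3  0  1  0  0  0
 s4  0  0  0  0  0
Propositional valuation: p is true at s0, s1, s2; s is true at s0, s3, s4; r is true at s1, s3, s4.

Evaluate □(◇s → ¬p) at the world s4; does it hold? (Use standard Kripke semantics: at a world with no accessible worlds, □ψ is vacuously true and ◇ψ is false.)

Yes

At s4: no accessible worlds, so □(◇s → ¬p) holds vacuously.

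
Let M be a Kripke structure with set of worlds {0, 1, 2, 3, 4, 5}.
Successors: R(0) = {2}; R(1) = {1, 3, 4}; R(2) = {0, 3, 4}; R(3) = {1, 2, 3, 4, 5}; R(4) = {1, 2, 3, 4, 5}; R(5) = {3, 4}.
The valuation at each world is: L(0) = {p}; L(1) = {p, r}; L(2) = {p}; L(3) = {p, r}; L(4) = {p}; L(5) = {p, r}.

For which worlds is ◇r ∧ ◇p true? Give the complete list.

Let φ = ◇r ∧ ◇p. Evaluate φ at each world:
  0 (successors {2}): φ is false.
  1 (successors {1, 3, 4}): φ is true.
  2 (successors {0, 3, 4}): φ is true.
  3 (successors {1, 2, 3, 4, 5}): φ is true.
  4 (successors {1, 2, 3, 4, 5}): φ is true.
  5 (successors {3, 4}): φ is true.
For instance, at 2:
  At 2: ◇r is true, ◇p is true, so ◇r ∧ ◇p is true.
    At 2: ◇r requires r at some successor in {0, 3, 4}.
      r holds at 3, so ◇r is true at 2.
    At 2: ◇p requires p at some successor in {0, 3, 4}.
      p holds at 0, so ◇p is true at 2.
Satisfying worlds: {1, 2, 3, 4, 5}

1, 2, 3, 4, 5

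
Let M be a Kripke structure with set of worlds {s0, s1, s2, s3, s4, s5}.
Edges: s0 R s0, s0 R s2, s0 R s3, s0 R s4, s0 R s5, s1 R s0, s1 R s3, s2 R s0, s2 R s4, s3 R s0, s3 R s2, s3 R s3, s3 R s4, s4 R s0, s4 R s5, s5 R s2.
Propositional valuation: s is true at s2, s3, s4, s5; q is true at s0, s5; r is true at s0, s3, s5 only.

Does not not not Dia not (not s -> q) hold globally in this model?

Let φ = not not not Dia not (not s -> q). Evaluate φ at each world:
  s0 (successors {s0, s2, s3, s4, s5}): φ is true.
  s1 (successors {s0, s3}): φ is true.
  s2 (successors {s0, s4}): φ is true.
  s3 (successors {s0, s2, s3, s4}): φ is true.
  s4 (successors {s0, s5}): φ is true.
  s5 (successors {s2}): φ is true.
For instance, at s1:
  At s1: not not Dia not (not s -> q) is false, so not not not Dia not (not s -> q) is true.
    At s1: not Dia not (not s -> q) is true, so not not Dia not (not s -> q) is false.
      At s1: Dia not (not s -> q) is false, so not Dia not (not s -> q) is true.

Yes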